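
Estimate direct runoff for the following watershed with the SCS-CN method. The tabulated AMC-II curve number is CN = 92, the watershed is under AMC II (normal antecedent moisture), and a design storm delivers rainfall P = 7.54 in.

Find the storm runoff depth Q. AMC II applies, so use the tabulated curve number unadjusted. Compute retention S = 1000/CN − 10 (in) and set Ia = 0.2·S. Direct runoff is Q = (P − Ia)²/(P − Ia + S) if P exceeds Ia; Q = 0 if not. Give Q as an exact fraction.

Average conditions: CN = 92 (no AMC adjustment).
S = 1000/92 − 10 = 20/23 in ≈ 0.870 in
Ia = 0.2·(20/23) = 4/23 in ≈ 0.174 in
Excess rainfall: 7.540 − 0.174 = 7.366 in; P > Ia so Q > 0
Runoff Q = (P−Ia)²/(P−Ia+S) = (7.366)²/(7.366+0.870) = 71757841/10891650 ≈ 6.588 in

Q = 71757841/10891650 in ≈ 6.588 in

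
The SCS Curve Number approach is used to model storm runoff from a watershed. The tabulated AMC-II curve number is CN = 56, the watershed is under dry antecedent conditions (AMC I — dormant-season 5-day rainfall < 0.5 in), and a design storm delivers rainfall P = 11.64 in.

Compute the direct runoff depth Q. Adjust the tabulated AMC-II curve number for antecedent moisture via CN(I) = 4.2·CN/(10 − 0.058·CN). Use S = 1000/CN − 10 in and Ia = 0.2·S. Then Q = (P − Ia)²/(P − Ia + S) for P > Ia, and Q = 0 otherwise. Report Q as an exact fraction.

Q = 842566729/359330475 in ≈ 2.345 in

CN(I) from CN(II)=56: (4.2·56)/(10 − 0.058·56) = 7350/211 ≈ 34.834
Max retention: S = 1000/(7350/211) − 10 = 2750/147 in (≈ 18.707 in)
Initial abstraction Ia = S/5 = (2750/147)/5 = 550/147 ≈ 3.741 in
P − Ia = 11.640 − 3.741 = 29027/3675 ≈ 7.899 in (> 0, runoff occurs)
Q = (29027/3675)²/((29027/3675) + 2750/147) = (842566729/13505625)/(97777/3675) = 842566729/359330475 in ≈ 2.345 in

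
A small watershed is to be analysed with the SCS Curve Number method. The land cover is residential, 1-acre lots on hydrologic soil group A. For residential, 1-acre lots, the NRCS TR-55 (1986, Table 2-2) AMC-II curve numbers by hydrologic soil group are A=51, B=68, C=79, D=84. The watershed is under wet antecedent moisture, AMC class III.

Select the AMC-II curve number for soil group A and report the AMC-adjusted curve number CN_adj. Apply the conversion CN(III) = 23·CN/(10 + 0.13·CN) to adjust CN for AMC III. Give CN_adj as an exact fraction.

CN_adj = 117300/1663 ≈ 70.535

NRCS table: residential, 1-acre lots, soil group A → CN(II) = 51
Adjust CN=51 to AMC III: 23·51/(10 + 0.13·51) → 1173 ÷ (1663/100) = 117300/1663 ≈ 70.535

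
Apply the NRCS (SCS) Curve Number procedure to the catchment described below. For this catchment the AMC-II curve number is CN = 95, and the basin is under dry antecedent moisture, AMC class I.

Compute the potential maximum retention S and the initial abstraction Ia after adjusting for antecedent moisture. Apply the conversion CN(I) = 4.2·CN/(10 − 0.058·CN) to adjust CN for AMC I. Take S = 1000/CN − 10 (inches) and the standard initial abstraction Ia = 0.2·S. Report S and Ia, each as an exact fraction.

S = 500/399 in ≈ 1.253 in; Ia = 100/399 in ≈ 0.251 in

Dry (AMC I): CN(I) = 4.2·95/(10 − 0.058·95) = 399/(449/100) = 39900/449 ≈ 88.864
S = 1000/(39900/449) − 10 = 500/399 in ≈ 1.253 in
Ia = 0.2S: 0.2·1.253 = 0.251 in (exactly 100/399)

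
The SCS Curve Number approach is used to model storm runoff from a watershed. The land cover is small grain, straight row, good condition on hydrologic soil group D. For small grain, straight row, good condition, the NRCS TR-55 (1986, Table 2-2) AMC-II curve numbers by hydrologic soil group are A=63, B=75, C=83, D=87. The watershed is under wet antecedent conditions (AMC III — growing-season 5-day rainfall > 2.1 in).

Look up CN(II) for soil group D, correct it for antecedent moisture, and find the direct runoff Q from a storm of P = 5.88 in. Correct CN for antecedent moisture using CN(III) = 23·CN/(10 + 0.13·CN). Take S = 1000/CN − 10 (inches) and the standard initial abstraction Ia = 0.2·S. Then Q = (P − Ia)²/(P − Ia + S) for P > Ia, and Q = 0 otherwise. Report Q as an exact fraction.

NRCS table: small grain, straight row, good condition, soil group D → CN(II) = 87
Adjust CN=87 to AMC III: 23·87/(10 + 0.13·87) → 2001 ÷ (2131/100) = 200100/2131 ≈ 93.900
Max retention: S = 1000/(200100/2131) − 10 = 1300/2001 in (≈ 0.650 in)
Ia = 0.2S: 0.2·0.650 = 0.130 in (exactly 260/2001)
Since P=5.880 > Ia=0.130: effective rainfall P−Ia = 287647/50025 in
Q = (287647/50025)²/((287647/50025) + 1300/2001) = (82740796609/2502500625)/(320147/50025) = 82740796609/16015353675 in ≈ 5.166 in

Q = 82740796609/16015353675 in ≈ 5.166 in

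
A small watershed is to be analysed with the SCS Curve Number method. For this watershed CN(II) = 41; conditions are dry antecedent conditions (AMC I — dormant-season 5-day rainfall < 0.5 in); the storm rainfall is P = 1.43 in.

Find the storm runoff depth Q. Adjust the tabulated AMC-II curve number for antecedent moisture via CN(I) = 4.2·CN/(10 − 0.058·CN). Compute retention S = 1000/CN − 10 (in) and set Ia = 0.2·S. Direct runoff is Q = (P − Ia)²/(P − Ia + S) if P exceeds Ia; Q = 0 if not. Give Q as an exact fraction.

Dry (AMC I): CN(I) = 4.2·41/(10 − 0.058·41) = (861/5)/(3811/500) = 86100/3811 ≈ 22.592
Retention S: 1000/CN − 10 with CN=22.592 → S = 29500/861 ≈ 34.262 in
Initial abstraction Ia = S/5 = (29500/861)/5 = 5900/861 ≈ 6.852 in
P = 1.430 ≤ Ia = 6.852 in: entire storm abstracted, Q = 0.

Q = 0 in ≈ 0.000 in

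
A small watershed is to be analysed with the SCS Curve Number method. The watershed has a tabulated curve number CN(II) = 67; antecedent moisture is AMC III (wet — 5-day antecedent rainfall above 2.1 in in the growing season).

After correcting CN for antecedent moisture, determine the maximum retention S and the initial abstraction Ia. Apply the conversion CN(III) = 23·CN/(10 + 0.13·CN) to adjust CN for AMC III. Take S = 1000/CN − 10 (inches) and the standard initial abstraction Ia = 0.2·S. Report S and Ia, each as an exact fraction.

Adjust CN=67 to AMC III: 23·67/(10 + 0.13·67) → 1541 ÷ (1871/100) = 154100/1871 ≈ 82.362
Retention S: 1000/CN − 10 with CN=82.362 → S = 3300/1541 ≈ 2.141 in
Initial abstraction Ia = S/5 = (3300/1541)/5 = 660/1541 ≈ 0.428 in

S = 3300/1541 in ≈ 2.141 in; Ia = 660/1541 in ≈ 0.428 in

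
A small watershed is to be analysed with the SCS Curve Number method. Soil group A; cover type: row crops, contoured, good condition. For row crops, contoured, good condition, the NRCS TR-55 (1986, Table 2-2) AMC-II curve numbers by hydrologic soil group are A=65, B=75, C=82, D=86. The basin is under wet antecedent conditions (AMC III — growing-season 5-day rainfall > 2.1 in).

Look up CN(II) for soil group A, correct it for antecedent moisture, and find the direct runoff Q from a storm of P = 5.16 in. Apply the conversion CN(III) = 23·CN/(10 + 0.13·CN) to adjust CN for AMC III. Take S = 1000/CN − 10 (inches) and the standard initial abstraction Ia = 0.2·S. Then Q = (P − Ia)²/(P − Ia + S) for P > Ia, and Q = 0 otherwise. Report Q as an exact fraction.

NRCS table: row crops, contoured, good condition, soil group A → CN(II) = 65
CN(III) from CN(II)=65: (23·65)/(10 + 0.13·65) = 29900/369 ≈ 81.030
S = 1000/(29900/369) − 10 = 700/299 in ≈ 2.341 in
Ia = 0.2S: 0.2·2.341 = 0.468 in (exactly 140/299)
Since P=5.160 > Ia=0.468: effective rainfall P−Ia = 35071/7475 in
Runoff Q = (P−Ia)²/(P−Ia+S) = (4.692)²/(4.692+2.341) = 1229975041/392968225 ≈ 3.130 in

Q = 1229975041/392968225 in ≈ 3.130 in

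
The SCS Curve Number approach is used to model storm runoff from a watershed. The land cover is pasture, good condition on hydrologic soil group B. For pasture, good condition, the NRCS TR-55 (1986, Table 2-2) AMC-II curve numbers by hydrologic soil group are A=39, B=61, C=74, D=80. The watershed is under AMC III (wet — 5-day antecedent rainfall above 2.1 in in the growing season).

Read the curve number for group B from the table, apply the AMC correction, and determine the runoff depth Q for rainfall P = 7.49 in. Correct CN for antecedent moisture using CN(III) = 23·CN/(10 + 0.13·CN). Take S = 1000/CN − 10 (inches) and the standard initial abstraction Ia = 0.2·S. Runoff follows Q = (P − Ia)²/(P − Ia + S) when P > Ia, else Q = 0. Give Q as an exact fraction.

Q = 946431285409/191207434100 in ≈ 4.950 in

NRCS table: pasture, good condition, soil group B → CN(II) = 61
Adjust CN=61 to AMC III: 23·61/(10 + 0.13·61) → 1403 ÷ (1793/100) = 140300/1793 ≈ 78.249
Max retention: S = 1000/(140300/1793) − 10 = 3900/1403 in (≈ 2.780 in)
Ia = 0.2·(3900/1403) = 780/1403 in ≈ 0.556 in
Excess rainfall: 7.490 − 0.556 = 6.934 in; P > Ia so Q > 0
Q: (972847/140300)² ÷ (1362847/140300) = 946431285409/191207434100 in (≈ 4.950 in)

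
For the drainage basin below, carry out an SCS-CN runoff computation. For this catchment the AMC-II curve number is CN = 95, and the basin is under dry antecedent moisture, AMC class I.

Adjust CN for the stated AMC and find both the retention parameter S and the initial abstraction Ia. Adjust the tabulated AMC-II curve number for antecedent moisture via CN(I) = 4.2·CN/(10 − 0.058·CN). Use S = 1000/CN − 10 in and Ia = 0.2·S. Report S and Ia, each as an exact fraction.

S = 500/399 in ≈ 1.253 in; Ia = 100/399 in ≈ 0.251 in

CN(I) from CN(II)=95: (4.2·95)/(10 − 0.058·95) = 39900/449 ≈ 88.864
Retention S: 1000/CN − 10 with CN=88.864 → S = 500/399 ≈ 1.253 in
Ia = 0.2S: 0.2·1.253 = 0.251 in (exactly 100/399)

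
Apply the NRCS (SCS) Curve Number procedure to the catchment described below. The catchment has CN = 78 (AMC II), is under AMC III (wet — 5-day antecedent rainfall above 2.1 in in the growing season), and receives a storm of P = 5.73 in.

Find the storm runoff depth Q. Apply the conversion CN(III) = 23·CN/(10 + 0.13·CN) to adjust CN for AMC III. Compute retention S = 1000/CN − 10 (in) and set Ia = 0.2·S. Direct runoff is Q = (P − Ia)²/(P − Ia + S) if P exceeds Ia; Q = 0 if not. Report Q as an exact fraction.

Q = 242045304361/53997695700 in ≈ 4.483 in

Wet (AMC III): CN(III) = 23·78/(10 + 0.13·78) = 1794/(1007/50) = 89700/1007 ≈ 89.076
S = 1000/(89700/1007) − 10 = 1100/897 in ≈ 1.226 in
Ia = 0.2S: 0.2·1.226 = 0.245 in (exactly 220/897)
Excess rainfall: 5.730 − 0.245 = 5.485 in; P > Ia so Q > 0
Q: (491981/89700)² ÷ (601981/89700) = 242045304361/53997695700 in (≈ 4.483 in)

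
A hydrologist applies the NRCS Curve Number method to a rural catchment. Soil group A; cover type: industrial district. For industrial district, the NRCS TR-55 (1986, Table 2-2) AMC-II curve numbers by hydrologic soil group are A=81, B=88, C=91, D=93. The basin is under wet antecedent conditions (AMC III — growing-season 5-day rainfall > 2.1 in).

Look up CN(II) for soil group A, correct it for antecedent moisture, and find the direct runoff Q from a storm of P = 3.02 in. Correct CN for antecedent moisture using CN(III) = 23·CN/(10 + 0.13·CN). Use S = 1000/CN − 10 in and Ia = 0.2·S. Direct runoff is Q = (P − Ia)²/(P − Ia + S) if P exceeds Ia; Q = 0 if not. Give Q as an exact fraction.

Q = 68808109969/33283705950 in ≈ 2.067 in

NRCS table: industrial district, soil group A → CN(II) = 81
Adjust CN=81 to AMC III: 23·81/(10 + 0.13·81) → 1863 ÷ (2053/100) = 186300/2053 ≈ 90.745
Retention S: 1000/CN − 10 with CN=90.745 → S = 1900/1863 ≈ 1.020 in
Ia = 0.2·(1900/1863) = 380/1863 in ≈ 0.204 in
Excess rainfall: 3.020 − 0.204 = 2.816 in; P > Ia so Q > 0
Q = (262313/93150)²/((262313/93150) + 1900/1863) = (68808109969/8676922500)/(357313/93150) = 68808109969/33283705950 in ≈ 2.067 in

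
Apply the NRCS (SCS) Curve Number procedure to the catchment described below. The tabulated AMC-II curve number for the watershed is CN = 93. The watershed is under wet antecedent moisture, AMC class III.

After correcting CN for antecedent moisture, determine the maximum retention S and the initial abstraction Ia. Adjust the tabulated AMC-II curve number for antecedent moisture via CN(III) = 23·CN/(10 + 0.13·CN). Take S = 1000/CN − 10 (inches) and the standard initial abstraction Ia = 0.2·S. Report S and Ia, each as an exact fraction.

S = 700/2139 in ≈ 0.327 in; Ia = 140/2139 in ≈ 0.065 in

Adjust CN=93 to AMC III: 23·93/(10 + 0.13·93) → 2139 ÷ (2209/100) = 213900/2209 ≈ 96.831
Max retention: S = 1000/(213900/2209) − 10 = 700/2139 in (≈ 0.327 in)
Ia = 0.2·(700/2139) = 140/2139 in ≈ 0.065 in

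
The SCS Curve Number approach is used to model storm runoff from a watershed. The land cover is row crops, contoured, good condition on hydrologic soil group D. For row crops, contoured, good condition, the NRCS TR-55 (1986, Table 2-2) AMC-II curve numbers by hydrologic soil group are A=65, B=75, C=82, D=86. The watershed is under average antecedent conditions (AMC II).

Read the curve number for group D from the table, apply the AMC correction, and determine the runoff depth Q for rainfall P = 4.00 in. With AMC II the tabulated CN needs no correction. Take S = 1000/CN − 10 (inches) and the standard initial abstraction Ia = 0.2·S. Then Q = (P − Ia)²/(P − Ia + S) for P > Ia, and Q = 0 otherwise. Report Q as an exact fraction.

NRCS table: row crops, contoured, good condition, soil group D → CN(II) = 86
Average conditions: CN = 86 (no AMC adjustment).
S = 1000/86 − 10 = 70/43 in ≈ 1.628 in
Initial abstraction Ia = S/5 = (70/43)/5 = 14/43 ≈ 0.326 in
Since P=4.000 > Ia=0.326: effective rainfall P−Ia = 158/43 in
Runoff Q = (P−Ia)²/(P−Ia+S) = (3.674)²/(3.674+1.628) = 6241/2451 ≈ 2.546 in

Q = 6241/2451 in ≈ 2.546 in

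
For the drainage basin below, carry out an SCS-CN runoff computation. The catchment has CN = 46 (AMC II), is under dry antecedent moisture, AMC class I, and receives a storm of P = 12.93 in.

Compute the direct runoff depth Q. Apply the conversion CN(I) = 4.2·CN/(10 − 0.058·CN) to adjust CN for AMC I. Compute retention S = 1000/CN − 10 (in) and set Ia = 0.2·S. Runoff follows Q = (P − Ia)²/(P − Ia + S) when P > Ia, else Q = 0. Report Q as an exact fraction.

Q = 4654952643/3049195100 in ≈ 1.527 in

Dry (AMC I): CN(I) = 4.2·46/(10 − 0.058·46) = (966/5)/(1833/250) = 16100/611 ≈ 26.350
S = 1000/(16100/611) − 10 = 4500/161 in ≈ 27.950 in
Ia = 0.2·(4500/161) = 900/161 in ≈ 5.590 in
P − Ia = 12.930 − 5.590 = 118173/16100 ≈ 7.340 in (> 0, runoff occurs)
Q = (118173/16100)²/((118173/16100) + 4500/161) = (13964857929/259210000)/(568173/16100) = 4654952643/3049195100 in ≈ 1.527 in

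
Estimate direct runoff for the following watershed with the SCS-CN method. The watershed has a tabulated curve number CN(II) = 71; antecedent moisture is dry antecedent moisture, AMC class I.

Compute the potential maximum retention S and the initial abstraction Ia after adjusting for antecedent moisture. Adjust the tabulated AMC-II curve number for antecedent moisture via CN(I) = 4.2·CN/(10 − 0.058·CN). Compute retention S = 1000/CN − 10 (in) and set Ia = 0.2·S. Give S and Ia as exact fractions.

Adjust CN=71 to AMC I: 4.2·71/(10 − 0.058·71) → (1491/5) ÷ (2941/500) = 149100/2941 ≈ 50.697
Retention S: 1000/CN − 10 with CN=50.697 → S = 14500/1491 ≈ 9.725 in
Ia = 0.2S: 0.2·9.725 = 1.945 in (exactly 2900/1491)

S = 14500/1491 in ≈ 9.725 in; Ia = 2900/1491 in ≈ 1.945 in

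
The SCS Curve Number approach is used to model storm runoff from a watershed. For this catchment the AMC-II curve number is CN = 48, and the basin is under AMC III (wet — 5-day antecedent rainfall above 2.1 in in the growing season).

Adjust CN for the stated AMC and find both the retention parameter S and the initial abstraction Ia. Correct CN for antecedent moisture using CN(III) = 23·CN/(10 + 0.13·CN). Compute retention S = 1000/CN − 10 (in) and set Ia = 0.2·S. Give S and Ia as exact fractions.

Wet (AMC III): CN(III) = 23·48/(10 + 0.13·48) = 1104/(406/25) = 13800/203 ≈ 67.980
Retention S: 1000/CN − 10 with CN=67.980 → S = 325/69 ≈ 4.710 in
Ia = 0.2·(325/69) = 65/69 in ≈ 0.942 in

S = 325/69 in ≈ 4.710 in; Ia = 65/69 in ≈ 0.942 in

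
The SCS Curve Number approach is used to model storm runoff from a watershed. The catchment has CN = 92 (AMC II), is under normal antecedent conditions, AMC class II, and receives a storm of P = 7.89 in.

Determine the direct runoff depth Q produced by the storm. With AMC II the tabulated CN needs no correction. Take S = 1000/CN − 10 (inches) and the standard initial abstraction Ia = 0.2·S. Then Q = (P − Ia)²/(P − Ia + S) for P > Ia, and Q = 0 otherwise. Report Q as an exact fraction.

CN(II) = 92; AMC II needs no correction.
Retention S: 1000/CN − 10 with CN=92.000 → S = 20/23 ≈ 0.870 in
Ia = 0.2S: 0.2·0.870 = 0.174 in (exactly 4/23)
Since P=7.890 > Ia=0.174: effective rainfall P−Ia = 17747/2300 in
Q = (17747/2300)²/((17747/2300) + 20/23) = (314956009/5290000)/(19747/2300) = 314956009/45418100 in ≈ 6.935 in

Q = 314956009/45418100 in ≈ 6.935 in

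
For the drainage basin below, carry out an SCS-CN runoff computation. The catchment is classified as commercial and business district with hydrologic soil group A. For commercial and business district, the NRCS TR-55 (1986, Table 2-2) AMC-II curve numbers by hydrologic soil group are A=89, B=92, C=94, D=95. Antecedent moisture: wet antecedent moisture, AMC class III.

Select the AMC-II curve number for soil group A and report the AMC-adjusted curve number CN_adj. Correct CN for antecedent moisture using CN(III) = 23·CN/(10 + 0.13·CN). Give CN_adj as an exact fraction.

CN_adj = 204700/2157 ≈ 94.900

NRCS table: commercial and business district, soil group A → CN(II) = 89
Adjust CN=89 to AMC III: 23·89/(10 + 0.13·89) → 2047 ÷ (2157/100) = 204700/2157 ≈ 94.900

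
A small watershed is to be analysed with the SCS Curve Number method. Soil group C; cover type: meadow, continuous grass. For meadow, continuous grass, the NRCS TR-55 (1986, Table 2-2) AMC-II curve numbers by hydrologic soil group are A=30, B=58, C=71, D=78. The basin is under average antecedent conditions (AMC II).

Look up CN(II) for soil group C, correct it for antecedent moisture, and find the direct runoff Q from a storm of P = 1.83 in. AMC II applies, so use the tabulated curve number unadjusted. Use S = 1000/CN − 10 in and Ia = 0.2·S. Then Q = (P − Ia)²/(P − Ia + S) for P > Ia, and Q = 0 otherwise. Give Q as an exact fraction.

NRCS table: meadow, continuous grass, soil group C → CN(II) = 71
CN(II) = 71; AMC II needs no correction.
Max retention: S = 1000/71 − 10 = 290/71 in (≈ 4.085 in)
Initial abstraction Ia = S/5 = (290/71)/5 = 58/71 ≈ 0.817 in
Since P=1.830 > Ia=0.817: effective rainfall P−Ia = 7193/7100 in
Q = (7193/7100)²/((7193/7100) + 290/71) = (51739249/50410000)/(36193/7100) = 51739249/256970300 in ≈ 0.201 in

Q = 51739249/256970300 in ≈ 0.201 in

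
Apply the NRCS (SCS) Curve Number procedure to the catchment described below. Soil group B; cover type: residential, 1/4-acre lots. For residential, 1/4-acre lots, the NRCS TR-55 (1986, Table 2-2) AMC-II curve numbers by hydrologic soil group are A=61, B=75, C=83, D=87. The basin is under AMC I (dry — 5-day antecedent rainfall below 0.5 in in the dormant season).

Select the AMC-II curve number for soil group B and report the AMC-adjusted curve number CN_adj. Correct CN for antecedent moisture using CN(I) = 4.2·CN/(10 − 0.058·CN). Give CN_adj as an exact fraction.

CN_adj = 6300/113 ≈ 55.752

NRCS table: residential, 1/4-acre lots, soil group B → CN(II) = 75
Dry (AMC I): CN(I) = 4.2·75/(10 − 0.058·75) = 315/(113/20) = 6300/113 ≈ 55.752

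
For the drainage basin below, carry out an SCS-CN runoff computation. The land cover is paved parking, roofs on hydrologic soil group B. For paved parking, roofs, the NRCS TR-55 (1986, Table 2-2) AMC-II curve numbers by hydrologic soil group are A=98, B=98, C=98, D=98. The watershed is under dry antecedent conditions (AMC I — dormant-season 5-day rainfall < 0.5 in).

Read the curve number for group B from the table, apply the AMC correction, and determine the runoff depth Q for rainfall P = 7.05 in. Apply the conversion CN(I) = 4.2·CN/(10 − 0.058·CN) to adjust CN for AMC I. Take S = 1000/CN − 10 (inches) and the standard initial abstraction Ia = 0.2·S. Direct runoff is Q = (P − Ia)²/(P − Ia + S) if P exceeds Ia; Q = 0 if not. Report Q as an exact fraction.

NRCS table: paved parking, roofs, soil group B → CN(II) = 98
CN(I) from CN(II)=98: (4.2·98)/(10 − 0.058·98) = 102900/1079 ≈ 95.366
S = 1000/(102900/1079) − 10 = 500/1029 in ≈ 0.486 in
Initial abstraction Ia = S/5 = (500/1029)/5 = 100/1029 ≈ 0.097 in
P − Ia = 7.050 − 0.097 = 143089/20580 ≈ 6.953 in (> 0, runoff occurs)
Runoff Q = (P−Ia)²/(P−Ia+S) = (6.953)²/(6.953+0.486) = 20474461921/3150571620 ≈ 6.499 in

Q = 20474461921/3150571620 in ≈ 6.499 in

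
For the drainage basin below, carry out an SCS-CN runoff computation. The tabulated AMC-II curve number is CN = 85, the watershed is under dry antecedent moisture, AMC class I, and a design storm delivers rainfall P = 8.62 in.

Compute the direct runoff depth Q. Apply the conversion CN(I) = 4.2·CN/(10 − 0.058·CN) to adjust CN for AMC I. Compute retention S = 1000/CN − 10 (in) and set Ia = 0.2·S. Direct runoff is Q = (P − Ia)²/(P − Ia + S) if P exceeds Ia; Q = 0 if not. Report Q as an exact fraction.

Adjust CN=85 to AMC I: 4.2·85/(10 − 0.058·85) → 357 ÷ (507/100) = 11900/169 ≈ 70.414
Max retention: S = 1000/(11900/169) − 10 = 500/119 in (≈ 4.202 in)
Ia = 0.2·(500/119) = 100/119 in ≈ 0.840 in
P − Ia = 8.620 − 0.840 = 46289/5950 ≈ 7.780 in (> 0, runoff occurs)
Q = (46289/5950)²/((46289/5950) + 500/119) = (2142671521/35402500)/(71289/5950) = 2142671521/424169550 in ≈ 5.051 in

Q = 2142671521/424169550 in ≈ 5.051 in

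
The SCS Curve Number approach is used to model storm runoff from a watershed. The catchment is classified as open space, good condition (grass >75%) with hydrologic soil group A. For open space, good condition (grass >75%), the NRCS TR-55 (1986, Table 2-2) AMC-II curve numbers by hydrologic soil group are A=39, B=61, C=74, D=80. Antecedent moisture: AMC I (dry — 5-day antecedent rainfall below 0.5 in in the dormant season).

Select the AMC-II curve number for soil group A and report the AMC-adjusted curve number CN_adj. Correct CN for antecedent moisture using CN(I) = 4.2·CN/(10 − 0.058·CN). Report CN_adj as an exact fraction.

NRCS table: open space, good condition (grass >75%), soil group A → CN(II) = 39
Dry (AMC I): CN(I) = 4.2·39/(10 − 0.058·39) = (819/5)/(3869/500) = 81900/3869 ≈ 21.168

CN_adj = 81900/3869 ≈ 21.168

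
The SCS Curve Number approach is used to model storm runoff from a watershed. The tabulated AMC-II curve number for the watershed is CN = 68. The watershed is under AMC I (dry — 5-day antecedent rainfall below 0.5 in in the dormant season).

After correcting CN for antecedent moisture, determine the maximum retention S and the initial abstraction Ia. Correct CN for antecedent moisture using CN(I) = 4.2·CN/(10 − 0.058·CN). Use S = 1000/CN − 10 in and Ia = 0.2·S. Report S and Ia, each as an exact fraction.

S = 4000/357 in ≈ 11.204 in; Ia = 800/357 in ≈ 2.241 in

CN(I) from CN(II)=68: (4.2·68)/(10 − 0.058·68) = 35700/757 ≈ 47.160
Retention S: 1000/CN − 10 with CN=47.160 → S = 4000/357 ≈ 11.204 in
Ia = 0.2S: 0.2·11.204 = 2.241 in (exactly 800/357)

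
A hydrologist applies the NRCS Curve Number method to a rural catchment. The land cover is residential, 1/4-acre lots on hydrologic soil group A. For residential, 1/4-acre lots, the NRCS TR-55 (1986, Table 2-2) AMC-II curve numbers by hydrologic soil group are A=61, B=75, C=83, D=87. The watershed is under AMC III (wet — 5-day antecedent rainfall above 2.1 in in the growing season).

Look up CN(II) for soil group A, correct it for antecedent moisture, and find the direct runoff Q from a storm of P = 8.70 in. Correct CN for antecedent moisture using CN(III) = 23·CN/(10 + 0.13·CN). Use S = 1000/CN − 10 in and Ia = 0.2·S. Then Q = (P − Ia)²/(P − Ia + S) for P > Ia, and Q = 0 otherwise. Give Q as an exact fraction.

Q = 1450619569/238916870 in ≈ 6.072 in

NRCS table: residential, 1/4-acre lots, soil group A → CN(II) = 61
Wet (AMC III): CN(III) = 23·61/(10 + 0.13·61) = 1403/(1793/100) = 140300/1793 ≈ 78.249
Max retention: S = 1000/(140300/1793) − 10 = 3900/1403 in (≈ 2.780 in)
Initial abstraction Ia = S/5 = (3900/1403)/5 = 780/1403 ≈ 0.556 in
Since P=8.700 > Ia=0.556: effective rainfall P−Ia = 114261/14030 in
Runoff Q = (P−Ia)²/(P−Ia+S) = (8.144)²/(8.144+2.780) = 1450619569/238916870 ≈ 6.072 in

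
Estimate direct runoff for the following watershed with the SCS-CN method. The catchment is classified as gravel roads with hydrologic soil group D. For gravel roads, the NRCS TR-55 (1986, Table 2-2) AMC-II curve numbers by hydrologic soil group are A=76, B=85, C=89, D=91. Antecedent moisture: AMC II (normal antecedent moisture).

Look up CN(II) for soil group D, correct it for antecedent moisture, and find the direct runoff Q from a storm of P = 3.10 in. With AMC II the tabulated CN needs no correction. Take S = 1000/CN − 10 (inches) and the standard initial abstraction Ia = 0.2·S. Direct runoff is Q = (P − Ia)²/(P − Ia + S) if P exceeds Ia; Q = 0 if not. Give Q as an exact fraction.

NRCS table: gravel roads, soil group D → CN(II) = 91
CN(II) = 91; AMC II needs no correction.
S = 1000/91 − 10 = 90/91 in ≈ 0.989 in
Initial abstraction Ia = S/5 = (90/91)/5 = 18/91 ≈ 0.198 in
Excess rainfall: 3.100 − 0.198 = 2.902 in; P > Ia so Q > 0
Q: (2641/910)² ÷ (3541/910) = 6974881/3222310 in (≈ 2.165 in)

Q = 6974881/3222310 in ≈ 2.165 in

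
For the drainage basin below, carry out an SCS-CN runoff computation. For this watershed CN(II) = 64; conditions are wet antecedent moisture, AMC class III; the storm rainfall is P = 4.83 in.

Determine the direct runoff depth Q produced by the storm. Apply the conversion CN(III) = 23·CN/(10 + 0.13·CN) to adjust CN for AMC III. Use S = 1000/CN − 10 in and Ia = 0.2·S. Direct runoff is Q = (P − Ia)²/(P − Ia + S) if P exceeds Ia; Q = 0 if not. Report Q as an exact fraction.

Adjust CN=64 to AMC III: 23·64/(10 + 0.13·64) → 1472 ÷ (458/25) = 18400/229 ≈ 80.349
S = 1000/(18400/229) − 10 = 225/92 in ≈ 2.446 in
Initial abstraction Ia = S/5 = (225/92)/5 = 45/92 ≈ 0.489 in
Since P=4.830 > Ia=0.489: effective rainfall P−Ia = 2496/575 in
Q: (2496/575)² ÷ (15609/2300) = 8306688/2991725 in (≈ 2.777 in)

Q = 8306688/2991725 in ≈ 2.777 in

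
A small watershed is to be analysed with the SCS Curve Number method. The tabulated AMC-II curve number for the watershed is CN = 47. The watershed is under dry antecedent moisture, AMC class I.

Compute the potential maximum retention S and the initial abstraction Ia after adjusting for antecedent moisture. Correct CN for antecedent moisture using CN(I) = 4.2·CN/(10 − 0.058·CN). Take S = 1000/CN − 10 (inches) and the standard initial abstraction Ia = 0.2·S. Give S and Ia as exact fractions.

S = 26500/987 in ≈ 26.849 in; Ia = 5300/987 in ≈ 5.370 in

Adjust CN=47 to AMC I: 4.2·47/(10 − 0.058·47) → (987/5) ÷ (3637/500) = 98700/3637 ≈ 27.138
S = 1000/(98700/3637) − 10 = 26500/987 in ≈ 26.849 in
Ia = 0.2·(26500/987) = 5300/987 in ≈ 5.370 in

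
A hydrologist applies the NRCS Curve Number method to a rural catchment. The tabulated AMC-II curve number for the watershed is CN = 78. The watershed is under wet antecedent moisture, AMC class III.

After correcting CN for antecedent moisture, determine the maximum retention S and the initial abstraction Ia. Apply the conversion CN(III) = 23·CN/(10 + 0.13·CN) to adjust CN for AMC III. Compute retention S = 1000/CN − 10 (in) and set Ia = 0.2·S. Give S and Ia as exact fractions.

S = 1100/897 in ≈ 1.226 in; Ia = 220/897 in ≈ 0.245 in

Adjust CN=78 to AMC III: 23·78/(10 + 0.13·78) → 1794 ÷ (1007/50) = 89700/1007 ≈ 89.076
Retention S: 1000/CN − 10 with CN=89.076 → S = 1100/897 ≈ 1.226 in
Ia = 0.2S: 0.2·1.226 = 0.245 in (exactly 220/897)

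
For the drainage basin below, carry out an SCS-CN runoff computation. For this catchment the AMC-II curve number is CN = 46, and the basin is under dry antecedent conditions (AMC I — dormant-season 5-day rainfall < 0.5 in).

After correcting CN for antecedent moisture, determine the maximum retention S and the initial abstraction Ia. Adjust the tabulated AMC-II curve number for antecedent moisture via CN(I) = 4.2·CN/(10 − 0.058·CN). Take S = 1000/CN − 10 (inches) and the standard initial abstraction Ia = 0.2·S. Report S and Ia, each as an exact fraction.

S = 4500/161 in ≈ 27.950 in; Ia = 900/161 in ≈ 5.590 in

CN(I) from CN(II)=46: (4.2·46)/(10 − 0.058·46) = 16100/611 ≈ 26.350
Retention S: 1000/CN − 10 with CN=26.350 → S = 4500/161 ≈ 27.950 in
Initial abstraction Ia = S/5 = (4500/161)/5 = 900/161 ≈ 5.590 in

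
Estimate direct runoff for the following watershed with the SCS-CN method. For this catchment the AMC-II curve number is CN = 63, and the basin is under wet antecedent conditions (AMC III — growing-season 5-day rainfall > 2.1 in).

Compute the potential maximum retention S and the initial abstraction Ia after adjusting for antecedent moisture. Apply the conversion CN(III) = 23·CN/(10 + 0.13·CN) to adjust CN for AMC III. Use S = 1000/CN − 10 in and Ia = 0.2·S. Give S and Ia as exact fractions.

CN(III) from CN(II)=63: (23·63)/(10 + 0.13·63) = 144900/1819 ≈ 79.659
Max retention: S = 1000/(144900/1819) − 10 = 3700/1449 in (≈ 2.553 in)
Ia = 0.2S: 0.2·2.553 = 0.511 in (exactly 740/1449)

S = 3700/1449 in ≈ 2.553 in; Ia = 740/1449 in ≈ 0.511 in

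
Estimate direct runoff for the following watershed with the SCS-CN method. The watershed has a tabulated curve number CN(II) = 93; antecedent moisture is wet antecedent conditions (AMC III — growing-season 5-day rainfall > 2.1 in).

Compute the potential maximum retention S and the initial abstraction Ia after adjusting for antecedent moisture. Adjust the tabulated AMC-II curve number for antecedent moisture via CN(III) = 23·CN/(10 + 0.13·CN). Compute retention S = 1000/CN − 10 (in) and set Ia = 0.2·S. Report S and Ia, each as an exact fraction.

Adjust CN=93 to AMC III: 23·93/(10 + 0.13·93) → 2139 ÷ (2209/100) = 213900/2209 ≈ 96.831
Max retention: S = 1000/(213900/2209) − 10 = 700/2139 in (≈ 0.327 in)
Ia = 0.2·(700/2139) = 140/2139 in ≈ 0.065 in

S = 700/2139 in ≈ 0.327 in; Ia = 140/2139 in ≈ 0.065 in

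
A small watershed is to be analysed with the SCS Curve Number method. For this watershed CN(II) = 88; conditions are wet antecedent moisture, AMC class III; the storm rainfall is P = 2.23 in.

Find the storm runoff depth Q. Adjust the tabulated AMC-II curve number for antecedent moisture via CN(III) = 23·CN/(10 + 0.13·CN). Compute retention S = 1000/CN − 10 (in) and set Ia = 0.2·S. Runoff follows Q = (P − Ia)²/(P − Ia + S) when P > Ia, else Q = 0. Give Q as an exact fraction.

CN(III) from CN(II)=88: (23·88)/(10 + 0.13·88) = 6325/67 ≈ 94.403
S = 1000/(6325/67) − 10 = 150/253 in ≈ 0.593 in
Initial abstraction Ia = S/5 = (150/253)/5 = 30/253 ≈ 0.119 in
P − Ia = 2.230 − 0.119 = 53419/25300 ≈ 2.111 in (> 0, runoff occurs)
Q: (53419/25300)² ÷ (68419/25300) = 2853589561/1731000700 in (≈ 1.649 in)

Q = 2853589561/1731000700 in ≈ 1.649 in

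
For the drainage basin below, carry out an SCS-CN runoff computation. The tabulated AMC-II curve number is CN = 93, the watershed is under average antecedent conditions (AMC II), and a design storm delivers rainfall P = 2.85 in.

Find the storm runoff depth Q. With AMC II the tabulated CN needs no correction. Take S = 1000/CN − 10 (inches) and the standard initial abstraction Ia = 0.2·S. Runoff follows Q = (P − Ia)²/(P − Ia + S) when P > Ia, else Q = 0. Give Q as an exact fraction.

Q = 25210441/11943060 in ≈ 2.111 in

Average conditions: CN = 93 (no AMC adjustment).
Max retention: S = 1000/93 − 10 = 70/93 in (≈ 0.753 in)
Ia = 0.2S: 0.2·0.753 = 0.151 in (exactly 14/93)
Excess rainfall: 2.850 − 0.151 = 2.699 in; P > Ia so Q > 0
Q = (5021/1860)²/((5021/1860) + 70/93) = (25210441/3459600)/(6421/1860) = 25210441/11943060 in ≈ 2.111 in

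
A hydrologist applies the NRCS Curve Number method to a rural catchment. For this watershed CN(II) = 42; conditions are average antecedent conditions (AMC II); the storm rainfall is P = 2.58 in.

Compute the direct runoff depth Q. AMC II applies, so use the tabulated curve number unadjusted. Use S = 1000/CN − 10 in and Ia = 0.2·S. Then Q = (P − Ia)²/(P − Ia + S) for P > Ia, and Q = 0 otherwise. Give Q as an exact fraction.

Q = 0 in ≈ 0.000 in

CN(II) = 42; AMC II needs no correction.
Retention S: 1000/CN − 10 with CN=42.000 → S = 290/21 ≈ 13.810 in
Initial abstraction Ia = S/5 = (290/21)/5 = 58/21 ≈ 2.762 in
P = 2.580 ≤ Ia = 2.762 in: entire storm abstracted, Q = 0.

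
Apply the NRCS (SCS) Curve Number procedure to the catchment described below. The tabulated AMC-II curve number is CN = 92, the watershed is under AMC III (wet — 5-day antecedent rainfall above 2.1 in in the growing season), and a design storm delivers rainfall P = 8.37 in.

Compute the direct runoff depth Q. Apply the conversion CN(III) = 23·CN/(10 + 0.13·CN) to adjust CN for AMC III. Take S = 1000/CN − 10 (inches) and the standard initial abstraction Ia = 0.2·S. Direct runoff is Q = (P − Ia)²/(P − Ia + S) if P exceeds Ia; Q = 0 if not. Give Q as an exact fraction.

Wet (AMC III): CN(III) = 23·92/(10 + 0.13·92) = 2116/(549/25) = 52900/549 ≈ 96.357
Max retention: S = 1000/(52900/549) − 10 = 200/529 in (≈ 0.378 in)
Ia = 0.2·(200/529) = 40/529 in ≈ 0.076 in
P − Ia = 8.370 − 0.076 = 438773/52900 ≈ 8.294 in (> 0, runoff occurs)
Q: (438773/52900)² ÷ (458773/52900) = 192521745529/24269091700 in (≈ 7.933 in)

Q = 192521745529/24269091700 in ≈ 7.933 in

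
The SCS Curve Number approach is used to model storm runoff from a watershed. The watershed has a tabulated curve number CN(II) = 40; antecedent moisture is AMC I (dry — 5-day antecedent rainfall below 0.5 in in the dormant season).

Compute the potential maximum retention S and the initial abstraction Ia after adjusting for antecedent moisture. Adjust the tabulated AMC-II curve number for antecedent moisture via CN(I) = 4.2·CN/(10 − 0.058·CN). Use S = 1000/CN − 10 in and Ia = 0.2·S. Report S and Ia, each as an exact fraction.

S = 250/7 in ≈ 35.714 in; Ia = 50/7 in ≈ 7.143 in

CN(I) from CN(II)=40: (4.2·40)/(10 − 0.058·40) = 175/8 ≈ 21.875
Retention S: 1000/CN − 10 with CN=21.875 → S = 250/7 ≈ 35.714 in
Ia = 0.2·(250/7) = 50/7 in ≈ 7.143 in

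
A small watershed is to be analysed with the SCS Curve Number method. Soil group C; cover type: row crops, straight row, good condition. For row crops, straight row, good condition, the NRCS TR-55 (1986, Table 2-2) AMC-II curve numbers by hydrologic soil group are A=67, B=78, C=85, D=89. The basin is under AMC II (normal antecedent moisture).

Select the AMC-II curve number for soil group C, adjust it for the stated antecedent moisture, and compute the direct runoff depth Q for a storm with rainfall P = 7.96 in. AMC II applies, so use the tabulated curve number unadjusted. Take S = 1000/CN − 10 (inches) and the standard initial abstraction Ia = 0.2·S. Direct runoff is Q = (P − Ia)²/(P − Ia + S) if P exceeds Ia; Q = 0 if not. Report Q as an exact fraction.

NRCS table: row crops, straight row, good condition, soil group C → CN(II) = 85
AMC II — tabulated CN = 85 applies directly.
Max retention: S = 1000/85 − 10 = 30/17 in (≈ 1.765 in)
Ia = 0.2·(30/17) = 6/17 in ≈ 0.353 in
P − Ia = 7.960 − 0.353 = 3233/425 ≈ 7.607 in (> 0, runoff occurs)
Runoff Q = (P−Ia)²/(P−Ia+S) = (7.607)²/(7.607+1.765) = 10452289/1692775 ≈ 6.175 in

Q = 10452289/1692775 in ≈ 6.175 in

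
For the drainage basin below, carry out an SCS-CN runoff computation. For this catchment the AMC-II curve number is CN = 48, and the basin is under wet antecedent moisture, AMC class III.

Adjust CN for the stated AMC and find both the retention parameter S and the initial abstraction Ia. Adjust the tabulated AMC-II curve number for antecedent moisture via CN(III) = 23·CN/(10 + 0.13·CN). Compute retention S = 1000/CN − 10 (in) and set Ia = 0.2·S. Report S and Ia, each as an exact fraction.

S = 325/69 in ≈ 4.710 in; Ia = 65/69 in ≈ 0.942 in

CN(III) from CN(II)=48: (23·48)/(10 + 0.13·48) = 13800/203 ≈ 67.980
Max retention: S = 1000/(13800/203) − 10 = 325/69 in (≈ 4.710 in)
Initial abstraction Ia = S/5 = (325/69)/5 = 65/69 ≈ 0.942 in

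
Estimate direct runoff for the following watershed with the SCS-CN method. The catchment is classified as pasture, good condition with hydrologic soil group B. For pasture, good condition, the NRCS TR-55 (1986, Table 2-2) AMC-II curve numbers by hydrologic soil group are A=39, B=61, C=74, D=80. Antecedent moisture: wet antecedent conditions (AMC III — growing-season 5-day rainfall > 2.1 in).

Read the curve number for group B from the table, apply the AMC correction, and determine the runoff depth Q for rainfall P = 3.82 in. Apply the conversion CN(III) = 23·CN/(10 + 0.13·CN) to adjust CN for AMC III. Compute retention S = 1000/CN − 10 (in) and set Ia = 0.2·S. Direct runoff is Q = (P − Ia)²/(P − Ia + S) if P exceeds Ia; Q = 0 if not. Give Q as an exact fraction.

Q = 52428634729/29741705950 in ≈ 1.763 in

NRCS table: pasture, good condition, soil group B → CN(II) = 61
Wet (AMC III): CN(III) = 23·61/(10 + 0.13·61) = 1403/(1793/100) = 140300/1793 ≈ 78.249
S = 1000/(140300/1793) − 10 = 3900/1403 in ≈ 2.780 in
Ia = 0.2·(3900/1403) = 780/1403 in ≈ 0.556 in
P − Ia = 3.820 − 0.556 = 228973/70150 ≈ 3.264 in (> 0, runoff occurs)
Q = (228973/70150)²/((228973/70150) + 3900/1403) = (52428634729/4921022500)/(423973/70150) = 52428634729/29741705950 in ≈ 1.763 in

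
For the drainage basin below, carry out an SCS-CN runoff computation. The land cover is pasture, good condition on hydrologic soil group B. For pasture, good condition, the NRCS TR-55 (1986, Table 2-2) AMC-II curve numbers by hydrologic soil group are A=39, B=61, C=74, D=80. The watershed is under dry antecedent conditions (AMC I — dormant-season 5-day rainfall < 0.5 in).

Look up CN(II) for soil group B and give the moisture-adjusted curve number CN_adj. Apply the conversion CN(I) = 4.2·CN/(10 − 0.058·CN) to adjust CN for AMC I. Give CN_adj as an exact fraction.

CN_adj = 42700/1077 ≈ 39.647

NRCS table: pasture, good condition, soil group B → CN(II) = 61
Dry (AMC I): CN(I) = 4.2·61/(10 − 0.058·61) = (1281/5)/(3231/500) = 42700/1077 ≈ 39.647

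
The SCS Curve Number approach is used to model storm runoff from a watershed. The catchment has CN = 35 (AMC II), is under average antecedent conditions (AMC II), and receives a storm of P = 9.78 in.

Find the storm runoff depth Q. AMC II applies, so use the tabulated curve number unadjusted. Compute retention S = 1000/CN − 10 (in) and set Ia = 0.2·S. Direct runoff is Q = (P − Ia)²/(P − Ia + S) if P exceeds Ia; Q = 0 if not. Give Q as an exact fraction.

Q = 4507129/3018050 in ≈ 1.493 in

AMC II — tabulated CN = 35 applies directly.
S = 1000/35 − 10 = 130/7 in ≈ 18.571 in
Initial abstraction Ia = S/5 = (130/7)/5 = 26/7 ≈ 3.714 in
P − Ia = 9.780 − 3.714 = 2123/350 ≈ 6.066 in (> 0, runoff occurs)
Q: (2123/350)² ÷ (8623/350) = 4507129/3018050 in (≈ 1.493 in)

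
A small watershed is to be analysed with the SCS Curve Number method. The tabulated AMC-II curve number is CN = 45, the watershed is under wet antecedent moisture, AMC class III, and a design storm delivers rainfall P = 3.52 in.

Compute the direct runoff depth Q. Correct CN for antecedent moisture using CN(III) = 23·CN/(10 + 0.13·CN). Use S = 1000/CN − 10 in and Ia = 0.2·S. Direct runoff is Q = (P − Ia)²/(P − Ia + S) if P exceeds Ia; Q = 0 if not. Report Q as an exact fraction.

Adjust CN=45 to AMC III: 23·45/(10 + 0.13·45) → 1035 ÷ (317/20) = 20700/317 ≈ 65.300
S = 1000/(20700/317) − 10 = 1100/207 in ≈ 5.314 in
Ia = 0.2·(1100/207) = 220/207 in ≈ 1.063 in
Since P=3.520 > Ia=1.063: effective rainfall P−Ia = 12716/5175 in
Q: (12716/5175)² ÷ (40216/5175) = 1837462/2364975 in (≈ 0.777 in)

Q = 1837462/2364975 in ≈ 0.777 in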